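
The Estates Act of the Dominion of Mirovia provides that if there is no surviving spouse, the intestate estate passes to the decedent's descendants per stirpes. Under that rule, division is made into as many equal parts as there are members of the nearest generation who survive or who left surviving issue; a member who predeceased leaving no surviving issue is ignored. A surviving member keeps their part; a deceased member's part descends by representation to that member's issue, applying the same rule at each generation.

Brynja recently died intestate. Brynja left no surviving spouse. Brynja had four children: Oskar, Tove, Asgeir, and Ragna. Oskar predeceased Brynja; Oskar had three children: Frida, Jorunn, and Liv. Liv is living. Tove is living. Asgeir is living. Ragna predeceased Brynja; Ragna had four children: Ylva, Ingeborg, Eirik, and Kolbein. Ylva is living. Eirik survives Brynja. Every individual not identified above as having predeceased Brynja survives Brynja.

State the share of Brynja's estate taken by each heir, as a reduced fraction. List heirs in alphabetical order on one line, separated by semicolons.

Asgeir 1/4; Eirik 1/16; Frida 1/12; Ingeborg 1/16; Jorunn 1/12; Kolbein 1/16; Liv 1/12; Tove 1/4; Ylva 1/16

There is no surviving spouse, so the entire estate passes to Brynja's descendants per stirpes.
The estate is divided into 4 equal shares of 1/4 among Oskar, Tove, Asgeir, Ragna.
Oskar predeceased; the 1/4 allotted to Oskar's branch passes to Oskar's issue by representation.
The 1/4 is divided into 3 equal shares of 1/12 among Frida, Jorunn, Liv.
Frida is living and takes 1/12.
Jorunn is living and takes 1/12.
Liv is living and takes 1/12.
Tove is living and takes 1/4.
Asgeir is living and takes 1/4.
Ragna predeceased; the 1/4 allotted to Ragna's branch passes to Ragna's issue by representation.
The 1/4 is divided into 4 equal shares of 1/16 among Ylva, Ingeborg, Eirik, Kolbein.
Ylva is living and takes 1/16.
Ingeborg is living and takes 1/16.
Eirik is living and takes 1/16.
Kolbein is living and takes 1/16.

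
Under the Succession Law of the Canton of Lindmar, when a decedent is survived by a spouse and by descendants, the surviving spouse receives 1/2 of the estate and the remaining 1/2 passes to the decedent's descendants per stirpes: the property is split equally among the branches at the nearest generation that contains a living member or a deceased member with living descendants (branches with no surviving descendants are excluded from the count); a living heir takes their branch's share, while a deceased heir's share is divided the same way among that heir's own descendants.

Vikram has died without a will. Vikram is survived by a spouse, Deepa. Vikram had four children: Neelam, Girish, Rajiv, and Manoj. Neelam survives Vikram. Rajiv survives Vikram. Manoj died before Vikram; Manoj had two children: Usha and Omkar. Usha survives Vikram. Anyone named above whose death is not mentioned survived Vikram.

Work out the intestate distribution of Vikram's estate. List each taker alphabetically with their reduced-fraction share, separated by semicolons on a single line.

Deepa 1/2; Girish 1/8; Neelam 1/8; Omkar 1/16; Rajiv 1/8; Usha 1/16

Deepa, as surviving spouse, takes 1/2.
The remaining 1/2 passes to Vikram's descendants per stirpes.
The 1/2 is divided into 4 equal shares of 1/8 among Neelam, Girish, Rajiv, Manoj.
Neelam is living and takes 1/8.
Girish is living and takes 1/8.
Rajiv is living and takes 1/8.
Manoj predeceased; the 1/8 allotted to Manoj's branch passes to Manoj's issue by representation.
The 1/8 is divided into 2 equal shares of 1/16 among Usha, Omkar.
Usha is living and takes 1/16.
Omkar is living and takes 1/16.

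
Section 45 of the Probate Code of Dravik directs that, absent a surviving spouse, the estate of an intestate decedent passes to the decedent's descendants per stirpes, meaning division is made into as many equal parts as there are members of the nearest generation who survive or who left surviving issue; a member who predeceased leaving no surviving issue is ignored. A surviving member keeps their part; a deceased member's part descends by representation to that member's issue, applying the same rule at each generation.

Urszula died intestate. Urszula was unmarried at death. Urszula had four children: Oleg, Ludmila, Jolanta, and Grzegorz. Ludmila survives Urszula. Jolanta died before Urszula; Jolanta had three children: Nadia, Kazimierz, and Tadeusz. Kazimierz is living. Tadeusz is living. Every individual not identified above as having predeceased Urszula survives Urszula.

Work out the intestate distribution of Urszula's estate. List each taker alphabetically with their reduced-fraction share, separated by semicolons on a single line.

There is no surviving spouse, so the entire estate passes to Urszula's descendants per stirpes.
The estate is divided into 4 equal shares of 1/4 among Oleg, Ludmila, Jolanta, Grzegorz.
Oleg is living and takes 1/4.
Ludmila is living and takes 1/4.
Jolanta predeceased; the 1/4 allotted to Jolanta's branch passes to Jolanta's issue by representation.
The 1/4 is divided into 3 equal shares of 1/12 among Nadia, Kazimierz, Tadeusz.
Nadia is living and takes 1/12.
Kazimierz is living and takes 1/12.
Tadeusz is living and takes 1/12.
Grzegorz is living and takes 1/4.

Grzegorz 1/4; Kazimierz 1/12; Ludmila 1/4; Nadia 1/12; Oleg 1/4; Tadeusz 1/12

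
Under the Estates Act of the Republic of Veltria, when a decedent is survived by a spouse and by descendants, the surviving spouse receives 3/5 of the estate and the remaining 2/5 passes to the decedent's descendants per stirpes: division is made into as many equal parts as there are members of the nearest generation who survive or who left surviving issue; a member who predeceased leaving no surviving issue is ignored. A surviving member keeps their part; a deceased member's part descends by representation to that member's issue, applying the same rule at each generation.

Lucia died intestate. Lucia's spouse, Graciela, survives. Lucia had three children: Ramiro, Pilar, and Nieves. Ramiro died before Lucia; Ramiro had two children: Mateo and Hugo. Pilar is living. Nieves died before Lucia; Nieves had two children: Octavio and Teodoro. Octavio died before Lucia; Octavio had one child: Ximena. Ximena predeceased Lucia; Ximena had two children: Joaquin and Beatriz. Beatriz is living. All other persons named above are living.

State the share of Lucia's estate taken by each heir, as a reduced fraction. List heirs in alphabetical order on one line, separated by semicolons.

Beatriz 1/30; Graciela 3/5; Hugo 1/15; Joaquin 1/30; Mateo 1/15; Pilar 2/15; Teodoro 1/15

Graciela, as surviving spouse, takes 3/5.
The remaining 2/5 passes to Lucia's descendants per stirpes.
The 2/5 is divided into 3 equal shares of 2/15 among Ramiro, Pilar, Nieves.
Ramiro predeceased; the 2/15 allotted to Ramiro's branch passes to Ramiro's issue by representation.
The 2/15 is divided into 2 equal shares of 1/15 among Mateo, Hugo.
Mateo is living and takes 1/15.
Hugo is living and takes 1/15.
Pilar is living and takes 2/15.
Nieves predeceased; the 2/15 allotted to Nieves's branch passes to Nieves's issue by representation.
The 2/15 is divided into 2 equal shares of 1/15 among Octavio, Teodoro.
Octavio predeceased; the 1/15 allotted to Octavio's branch passes to Octavio's issue by representation.
Ximena's line is the sole branch at this level, so the full 1/15 passes to Ximena's issue by representation.
The 1/15 is divided into 2 equal shares of 1/30 among Joaquin, Beatriz.
Joaquin is living and takes 1/30.
Beatriz is living and takes 1/30.
Teodoro is living and takes 1/15.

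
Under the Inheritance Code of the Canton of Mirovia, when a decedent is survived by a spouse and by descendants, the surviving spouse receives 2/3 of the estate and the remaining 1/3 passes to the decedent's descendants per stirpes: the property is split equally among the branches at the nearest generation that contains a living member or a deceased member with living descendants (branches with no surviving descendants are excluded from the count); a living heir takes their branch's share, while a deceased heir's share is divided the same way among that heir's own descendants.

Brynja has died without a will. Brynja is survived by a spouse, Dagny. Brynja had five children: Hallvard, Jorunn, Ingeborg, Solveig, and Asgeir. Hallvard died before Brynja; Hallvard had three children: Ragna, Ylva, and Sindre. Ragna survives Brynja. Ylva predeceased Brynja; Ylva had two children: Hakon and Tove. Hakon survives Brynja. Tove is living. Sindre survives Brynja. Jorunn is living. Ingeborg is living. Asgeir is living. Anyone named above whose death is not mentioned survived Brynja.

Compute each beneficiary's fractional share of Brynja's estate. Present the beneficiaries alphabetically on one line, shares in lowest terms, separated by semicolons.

Asgeir 1/15; Dagny 2/3; Hakon 1/90; Ingeborg 1/15; Jorunn 1/15; Ragna 1/45; Sindre 1/45; Solveig 1/15; Tove 1/90

Dagny, as surviving spouse, takes 2/3.
The remaining 1/3 passes to Brynja's descendants per stirpes.
The 1/3 is divided into 5 equal shares of 1/15 among Hallvard, Jorunn, Ingeborg, Solveig, Asgeir.
Hallvard predeceased; the 1/15 allotted to Hallvard's branch passes to Hallvard's issue by representation.
The 1/15 is divided into 3 equal shares of 1/45 among Ragna, Ylva, Sindre.
Ragna is living and takes 1/45.
Ylva predeceased; the 1/45 allotted to Ylva's branch passes to Ylva's issue by representation.
The 1/45 is divided into 2 equal shares of 1/90 among Hakon, Tove.
Hakon is living and takes 1/90.
Tove is living and takes 1/90.
Sindre is living and takes 1/45.
Jorunn is living and takes 1/15.
Ingeborg is living and takes 1/15.
Solveig is living and takes 1/15.
Asgeir is living and takes 1/15.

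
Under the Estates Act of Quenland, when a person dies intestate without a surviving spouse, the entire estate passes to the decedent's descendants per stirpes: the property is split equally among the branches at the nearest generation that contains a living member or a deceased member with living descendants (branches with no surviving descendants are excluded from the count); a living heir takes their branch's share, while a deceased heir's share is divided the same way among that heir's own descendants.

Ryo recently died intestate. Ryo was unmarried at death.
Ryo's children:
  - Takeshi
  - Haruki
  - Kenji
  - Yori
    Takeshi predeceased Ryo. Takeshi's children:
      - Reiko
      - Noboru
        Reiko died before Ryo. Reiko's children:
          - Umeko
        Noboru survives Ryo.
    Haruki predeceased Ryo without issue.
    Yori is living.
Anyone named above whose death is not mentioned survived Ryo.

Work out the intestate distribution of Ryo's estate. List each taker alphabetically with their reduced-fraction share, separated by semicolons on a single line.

There is no surviving spouse, so the entire estate passes to Ryo's descendants per stirpes.
Haruki left no surviving issue, so that branch lapses and is disregarded.
The estate is divided into 3 equal shares of 1/3 among Takeshi, Kenji, Yori.
Takeshi predeceased; the 1/3 allotted to Takeshi's branch passes to Takeshi's issue by representation.
The 1/3 is divided into 2 equal shares of 1/6 among Reiko, Noboru.
Reiko predeceased; the 1/6 allotted to Reiko's branch passes to Reiko's issue by representation.
Umeko is the sole taker at this level and receives the full 1/6.
Noboru is living and takes 1/6.
Kenji is living and takes 1/3.
Yori is living and takes 1/3.

Kenji 1/3; Noboru 1/6; Umeko 1/6; Yori 1/3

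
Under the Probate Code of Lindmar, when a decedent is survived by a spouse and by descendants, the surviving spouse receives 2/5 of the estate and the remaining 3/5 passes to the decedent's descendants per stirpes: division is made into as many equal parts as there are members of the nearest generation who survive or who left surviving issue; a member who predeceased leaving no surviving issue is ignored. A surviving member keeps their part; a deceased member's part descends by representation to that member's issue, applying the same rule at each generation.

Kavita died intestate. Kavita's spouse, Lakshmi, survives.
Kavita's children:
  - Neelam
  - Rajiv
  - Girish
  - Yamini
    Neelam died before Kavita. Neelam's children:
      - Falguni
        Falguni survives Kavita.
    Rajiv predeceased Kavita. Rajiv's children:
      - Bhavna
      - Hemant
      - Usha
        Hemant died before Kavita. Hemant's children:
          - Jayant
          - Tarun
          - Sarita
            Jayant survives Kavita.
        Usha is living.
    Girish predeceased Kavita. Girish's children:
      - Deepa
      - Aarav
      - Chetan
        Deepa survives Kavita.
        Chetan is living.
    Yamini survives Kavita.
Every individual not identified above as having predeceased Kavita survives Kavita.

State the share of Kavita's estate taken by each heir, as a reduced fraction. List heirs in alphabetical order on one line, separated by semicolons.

Lakshmi, as surviving spouse, takes 2/5.
The remaining 3/5 passes to Kavita's descendants per stirpes.
The 3/5 is divided into 4 equal shares of 3/20 among Neelam, Rajiv, Girish, Yamini.
Neelam predeceased; the 3/20 allotted to Neelam's branch passes to Neelam's issue by representation.
Falguni is the sole taker at this level and receives the full 3/20.
Rajiv predeceased; the 3/20 allotted to Rajiv's branch passes to Rajiv's issue by representation.
The 3/20 is divided into 3 equal shares of 1/20 among Bhavna, Hemant, Usha.
Bhavna is living and takes 1/20.
Hemant predeceased; the 1/20 allotted to Hemant's branch passes to Hemant's issue by representation.
The 1/20 is divided into 3 equal shares of 1/60 among Jayant, Tarun, Sarita.
Jayant is living and takes 1/60.
Tarun is living and takes 1/60.
Sarita is living and takes 1/60.
Usha is living and takes 1/20.
Girish predeceased; the 3/20 allotted to Girish's branch passes to Girish's issue by representation.
The 3/20 is divided into 3 equal shares of 1/20 among Deepa, Aarav, Chetan.
Deepa is living and takes 1/20.
Aarav is living and takes 1/20.
Chetan is living and takes 1/20.
Yamini is living and takes 3/20.

Aarav 1/20; Bhavna 1/20; Chetan 1/20; Deepa 1/20; Falguni 3/20; Jayant 1/60; Lakshmi 2/5; Sarita 1/60; Tarun 1/60; Usha 1/20; Yamini 3/20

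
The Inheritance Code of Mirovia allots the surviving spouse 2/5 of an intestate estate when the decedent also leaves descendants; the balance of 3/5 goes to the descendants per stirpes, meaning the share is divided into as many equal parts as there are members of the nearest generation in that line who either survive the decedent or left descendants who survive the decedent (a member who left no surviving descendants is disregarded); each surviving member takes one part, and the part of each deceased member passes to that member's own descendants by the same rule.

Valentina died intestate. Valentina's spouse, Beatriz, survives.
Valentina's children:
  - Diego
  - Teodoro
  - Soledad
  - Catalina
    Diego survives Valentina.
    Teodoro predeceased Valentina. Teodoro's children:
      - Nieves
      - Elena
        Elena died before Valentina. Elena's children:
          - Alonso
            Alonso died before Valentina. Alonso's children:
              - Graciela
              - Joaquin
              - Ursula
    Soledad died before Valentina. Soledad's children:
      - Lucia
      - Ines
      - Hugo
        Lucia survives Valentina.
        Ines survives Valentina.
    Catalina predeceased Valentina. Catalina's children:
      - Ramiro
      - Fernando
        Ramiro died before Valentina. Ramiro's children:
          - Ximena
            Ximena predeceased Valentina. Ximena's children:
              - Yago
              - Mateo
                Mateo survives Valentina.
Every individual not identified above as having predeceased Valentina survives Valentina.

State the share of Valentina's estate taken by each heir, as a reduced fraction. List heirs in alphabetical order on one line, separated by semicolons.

Beatriz, as surviving spouse, takes 2/5.
The remaining 3/5 passes to Valentina's descendants per stirpes.
The 3/5 is divided into 4 equal shares of 3/20 among Diego, Teodoro, Soledad, Catalina.
Diego is living and takes 3/20.
Teodoro predeceased; the 3/20 allotted to Teodoro's branch passes to Teodoro's issue by representation.
The 3/20 is divided into 2 equal shares of 3/40 among Nieves, Elena.
Nieves is living and takes 3/40.
Elena predeceased; the 3/40 allotted to Elena's branch passes to Elena's issue by representation.
Alonso's line is the sole branch at this level, so the full 3/40 passes to Alonso's issue by representation.
The 3/40 is divided into 3 equal shares of 1/40 among Graciela, Joaquin, Ursula.
Graciela is living and takes 1/40.
Joaquin is living and takes 1/40.
Ursula is living and takes 1/40.
Soledad predeceased; the 3/20 allotted to Soledad's branch passes to Soledad's issue by representation.
The 3/20 is divided into 3 equal shares of 1/20 among Lucia, Ines, Hugo.
Lucia is living and takes 1/20.
Ines is living and takes 1/20.
Hugo is living and takes 1/20.
Catalina predeceased; the 3/20 allotted to Catalina's branch passes to Catalina's issue by representation.
The 3/20 is divided into 2 equal shares of 3/40 among Ramiro, Fernando.
Ramiro predeceased; the 3/40 allotted to Ramiro's branch passes to Ramiro's issue by representation.
Ximena's line is the sole branch at this level, so the full 3/40 passes to Ximena's issue by representation.
The 3/40 is divided into 2 equal shares of 3/80 among Yago, Mateo.
Yago is living and takes 3/80.
Mateo is living and takes 3/80.
Fernando is living and takes 3/40.

Beatriz 2/5; Diego 3/20; Fernando 3/40; Graciela 1/40; Hugo 1/20; Ines 1/20; Joaquin 1/40; Lucia 1/20; Mateo 3/80; Nieves 3/40; Ursula 1/40; Yago 3/80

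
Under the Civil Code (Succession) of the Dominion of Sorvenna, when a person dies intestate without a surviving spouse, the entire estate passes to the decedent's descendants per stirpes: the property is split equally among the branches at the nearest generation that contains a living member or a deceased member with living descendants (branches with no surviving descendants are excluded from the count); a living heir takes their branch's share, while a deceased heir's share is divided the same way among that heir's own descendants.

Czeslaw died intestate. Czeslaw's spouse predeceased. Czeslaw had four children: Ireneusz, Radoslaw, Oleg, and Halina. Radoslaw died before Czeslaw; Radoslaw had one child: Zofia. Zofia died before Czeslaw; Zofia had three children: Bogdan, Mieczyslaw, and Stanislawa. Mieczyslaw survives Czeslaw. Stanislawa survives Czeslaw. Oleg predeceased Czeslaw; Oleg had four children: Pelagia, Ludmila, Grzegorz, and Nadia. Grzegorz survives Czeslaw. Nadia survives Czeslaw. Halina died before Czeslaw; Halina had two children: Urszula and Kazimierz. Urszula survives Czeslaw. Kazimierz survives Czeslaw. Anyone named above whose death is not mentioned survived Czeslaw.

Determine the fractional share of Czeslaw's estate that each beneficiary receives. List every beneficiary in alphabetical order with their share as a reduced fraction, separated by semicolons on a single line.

Bogdan 1/12; Grzegorz 1/16; Ireneusz 1/4; Kazimierz 1/8; Ludmila 1/16; Mieczyslaw 1/12; Nadia 1/16; Pelagia 1/16; Stanislawa 1/12; Urszula 1/8

There is no surviving spouse, so the entire estate passes to Czeslaw's descendants per stirpes.
The estate is divided into 4 equal shares of 1/4 among Ireneusz, Radoslaw, Oleg, Halina.
Ireneusz is living and takes 1/4.
Radoslaw predeceased; the 1/4 allotted to Radoslaw's branch passes to Radoslaw's issue by representation.
Zofia's line is the sole branch at this level, so the full 1/4 passes to Zofia's issue by representation.
The 1/4 is divided into 3 equal shares of 1/12 among Bogdan, Mieczyslaw, Stanislawa.
Bogdan is living and takes 1/12.
Mieczyslaw is living and takes 1/12.
Stanislawa is living and takes 1/12.
Oleg predeceased; the 1/4 allotted to Oleg's branch passes to Oleg's issue by representation.
The 1/4 is divided into 4 equal shares of 1/16 among Pelagia, Ludmila, Grzegorz, Nadia.
Pelagia is living and takes 1/16.
Ludmila is living and takes 1/16.
Grzegorz is living and takes 1/16.
Nadia is living and takes 1/16.
Halina predeceased; the 1/4 allotted to Halina's branch passes to Halina's issue by representation.
The 1/4 is divided into 2 equal shares of 1/8 among Urszula, Kazimierz.
Urszula is living and takes 1/8.
Kazimierz is living and takes 1/8.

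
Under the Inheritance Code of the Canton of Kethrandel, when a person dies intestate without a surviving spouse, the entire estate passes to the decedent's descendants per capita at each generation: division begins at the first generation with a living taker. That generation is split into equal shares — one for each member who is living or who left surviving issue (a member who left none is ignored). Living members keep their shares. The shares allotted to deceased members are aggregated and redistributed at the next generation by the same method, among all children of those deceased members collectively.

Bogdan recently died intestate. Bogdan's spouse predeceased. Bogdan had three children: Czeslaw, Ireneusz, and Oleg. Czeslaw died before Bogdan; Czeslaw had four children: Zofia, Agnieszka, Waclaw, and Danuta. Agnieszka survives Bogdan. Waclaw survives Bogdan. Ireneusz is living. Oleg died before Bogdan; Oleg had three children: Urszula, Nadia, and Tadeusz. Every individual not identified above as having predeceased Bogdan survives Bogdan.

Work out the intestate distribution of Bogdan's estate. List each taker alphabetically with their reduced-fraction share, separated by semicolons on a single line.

Agnieszka 2/21; Danuta 2/21; Ireneusz 1/3; Nadia 2/21; Tadeusz 2/21; Urszula 2/21; Waclaw 2/21; Zofia 2/21

There is no surviving spouse, so the entire estate passes to Bogdan's descendants per capita at each generation.
At generation 1 (Czeslaw, Ireneusz, Oleg) there are 3 shares of (1)/3 = 1/3 each.
Living: Ireneusz — each takes 1/3.
Deceased: Czeslaw and Oleg. Their combined 2/3 is pooled and carried to generation 2.
At generation 2 (Zofia, Agnieszka, Waclaw, Danuta, Urszula, Nadia, Tadeusz) there are 7 shares of (2/3)/7 = 2/21 each.
Living: Zofia, Agnieszka, Waclaw, Danuta, Urszula, Nadia, and Tadeusz — each takes 2/21.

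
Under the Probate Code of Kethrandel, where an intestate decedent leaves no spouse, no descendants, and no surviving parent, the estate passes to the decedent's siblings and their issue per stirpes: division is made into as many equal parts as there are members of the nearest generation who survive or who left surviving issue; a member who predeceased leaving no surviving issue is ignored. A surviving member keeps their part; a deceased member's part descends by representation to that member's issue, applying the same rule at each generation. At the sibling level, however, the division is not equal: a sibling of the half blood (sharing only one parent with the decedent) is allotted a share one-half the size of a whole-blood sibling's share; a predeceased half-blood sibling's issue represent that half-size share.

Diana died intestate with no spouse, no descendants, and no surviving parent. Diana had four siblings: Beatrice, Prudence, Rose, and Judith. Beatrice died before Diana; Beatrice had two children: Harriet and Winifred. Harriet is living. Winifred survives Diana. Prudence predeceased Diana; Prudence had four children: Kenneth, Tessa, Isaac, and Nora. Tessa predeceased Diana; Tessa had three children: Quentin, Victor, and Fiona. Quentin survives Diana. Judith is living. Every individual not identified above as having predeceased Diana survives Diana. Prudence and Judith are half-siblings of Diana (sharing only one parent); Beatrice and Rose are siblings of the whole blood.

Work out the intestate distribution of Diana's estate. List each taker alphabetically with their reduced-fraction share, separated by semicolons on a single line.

Fiona 1/72; Harriet 1/6; Isaac 1/24; Judith 1/6; Kenneth 1/24; Nora 1/24; Quentin 1/72; Rose 1/3; Victor 1/72; Winifred 1/6

No spouse, descendants, or parent survives, so the estate passes to Diana's siblings per stirpes.
Half-blood siblings count for one-half the weight of whole-blood siblings at the initial division.
Dividing 1 in proportion to weights (total weight 3): Beatrice (weight 1) → 1/3; Prudence (weight 1/2) → 1/6; Rose (weight 1) → 1/3; Judith (weight 1/2) → 1/6.
Beatrice predeceased; the 1/3 allotted to Beatrice's branch passes to Beatrice's issue by representation.
The 1/3 is divided into 2 equal shares of 1/6 among Harriet, Winifred.
Harriet is living and takes 1/6.
Winifred is living and takes 1/6.
Prudence predeceased; the 1/6 allotted to Prudence's branch passes to Prudence's issue by representation.
The 1/6 is divided into 4 equal shares of 1/24 among Kenneth, Tessa, Isaac, Nora.
Kenneth is living and takes 1/24.
Tessa predeceased; the 1/24 allotted to Tessa's branch passes to Tessa's issue by representation.
The 1/24 is divided into 3 equal shares of 1/72 among Quentin, Victor, Fiona.
Quentin is living and takes 1/72.
Victor is living and takes 1/72.
Fiona is living and takes 1/72.
Isaac is living and takes 1/24.
Nora is living and takes 1/24.
Rose is living and takes 1/3.
Judith is living and takes 1/6.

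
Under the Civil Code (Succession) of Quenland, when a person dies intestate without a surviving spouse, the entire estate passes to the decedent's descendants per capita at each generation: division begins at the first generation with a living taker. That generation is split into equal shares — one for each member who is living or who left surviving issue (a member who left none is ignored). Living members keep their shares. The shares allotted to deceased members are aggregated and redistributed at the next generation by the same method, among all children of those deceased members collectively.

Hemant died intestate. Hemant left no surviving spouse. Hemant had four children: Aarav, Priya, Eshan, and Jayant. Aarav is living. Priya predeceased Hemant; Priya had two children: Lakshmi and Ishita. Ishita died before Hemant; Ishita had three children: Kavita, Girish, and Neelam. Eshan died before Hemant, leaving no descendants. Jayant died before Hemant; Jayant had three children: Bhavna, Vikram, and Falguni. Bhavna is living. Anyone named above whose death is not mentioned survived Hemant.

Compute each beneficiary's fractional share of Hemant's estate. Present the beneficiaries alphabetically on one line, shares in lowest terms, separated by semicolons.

There is no surviving spouse, so the entire estate passes to Hemant's descendants per capita at each generation.
At generation 1 (Aarav, Priya, Jayant) there are 3 shares of (1)/3 = 1/3 each.
Living: Aarav — each takes 1/3.
Deceased: Priya and Jayant. Their combined 2/3 is pooled and carried to generation 2.
At generation 2 (Lakshmi, Ishita, Bhavna, Vikram, Falguni) there are 5 shares of (2/3)/5 = 2/15 each.
Living: Lakshmi, Bhavna, Vikram, and Falguni — each takes 2/15.
Deceased: Ishita. That 2/15 share is carried to generation 3.
At generation 3 (Kavita, Girish, Neelam) there are 3 shares of (2/15)/3 = 2/45 each.
Living: Kavita, Girish, and Neelam — each takes 2/45.

Aarav 1/3; Bhavna 2/15; Falguni 2/15; Girish 2/45; Kavita 2/45; Lakshmi 2/15; Neelam 2/45; Vikram 2/15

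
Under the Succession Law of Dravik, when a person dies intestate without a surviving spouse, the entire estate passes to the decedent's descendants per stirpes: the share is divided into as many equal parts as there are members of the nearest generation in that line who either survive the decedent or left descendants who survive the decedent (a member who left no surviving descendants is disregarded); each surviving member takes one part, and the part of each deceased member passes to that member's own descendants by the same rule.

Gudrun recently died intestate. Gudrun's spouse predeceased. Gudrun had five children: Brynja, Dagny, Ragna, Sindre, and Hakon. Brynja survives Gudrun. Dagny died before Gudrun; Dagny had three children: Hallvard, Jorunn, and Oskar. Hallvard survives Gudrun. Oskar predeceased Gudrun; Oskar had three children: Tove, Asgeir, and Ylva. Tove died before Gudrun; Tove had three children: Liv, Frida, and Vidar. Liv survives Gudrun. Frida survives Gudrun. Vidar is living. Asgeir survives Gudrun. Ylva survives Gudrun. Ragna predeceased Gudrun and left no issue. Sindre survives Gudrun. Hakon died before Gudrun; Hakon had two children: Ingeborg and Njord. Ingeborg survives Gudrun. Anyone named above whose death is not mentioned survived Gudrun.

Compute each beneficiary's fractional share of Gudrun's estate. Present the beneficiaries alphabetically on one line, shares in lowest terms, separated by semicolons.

Asgeir 1/36; Brynja 1/4; Frida 1/108; Hallvard 1/12; Ingeborg 1/8; Jorunn 1/12; Liv 1/108; Njord 1/8; Sindre 1/4; Vidar 1/108; Ylva 1/36

There is no surviving spouse, so the entire estate passes to Gudrun's descendants per stirpes.
Ragna left no surviving issue, so that branch lapses and is disregarded.
The estate is divided into 4 equal shares of 1/4 among Brynja, Dagny, Sindre, Hakon.
Brynja is living and takes 1/4.
Dagny predeceased; the 1/4 allotted to Dagny's branch passes to Dagny's issue by representation.
The 1/4 is divided into 3 equal shares of 1/12 among Hallvard, Jorunn, Oskar.
Hallvard is living and takes 1/12.
Jorunn is living and takes 1/12.
Oskar predeceased; the 1/12 allotted to Oskar's branch passes to Oskar's issue by representation.
The 1/12 is divided into 3 equal shares of 1/36 among Tove, Asgeir, Ylva.
Tove predeceased; the 1/36 allotted to Tove's branch passes to Tove's issue by representation.
The 1/36 is divided into 3 equal shares of 1/108 among Liv, Frida, Vidar.
Liv is living and takes 1/108.
Frida is living and takes 1/108.
Vidar is living and takes 1/108.
Asgeir is living and takes 1/36.
Ylva is living and takes 1/36.
Sindre is living and takes 1/4.
Hakon predeceased; the 1/4 allotted to Hakon's branch passes to Hakon's issue by representation.
The 1/4 is divided into 2 equal shares of 1/8 among Ingeborg, Njord.
Ingeborg is living and takes 1/8.
Njord is living and takes 1/8.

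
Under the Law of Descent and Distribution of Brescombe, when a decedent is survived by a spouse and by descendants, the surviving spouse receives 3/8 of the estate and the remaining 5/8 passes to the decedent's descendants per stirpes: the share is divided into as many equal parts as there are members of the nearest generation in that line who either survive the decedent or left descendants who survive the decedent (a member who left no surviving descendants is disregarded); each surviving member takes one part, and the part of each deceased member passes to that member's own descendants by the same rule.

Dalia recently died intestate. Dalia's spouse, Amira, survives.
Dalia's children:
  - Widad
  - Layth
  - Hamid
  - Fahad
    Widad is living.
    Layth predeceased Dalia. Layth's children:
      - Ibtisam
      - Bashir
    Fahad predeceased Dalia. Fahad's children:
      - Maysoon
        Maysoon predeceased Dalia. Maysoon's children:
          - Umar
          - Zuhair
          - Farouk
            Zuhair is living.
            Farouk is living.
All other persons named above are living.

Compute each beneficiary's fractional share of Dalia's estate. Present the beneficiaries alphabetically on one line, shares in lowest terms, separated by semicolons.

Amira 3/8; Bashir 5/64; Farouk 5/96; Hamid 5/32; Ibtisam 5/64; Umar 5/96; Widad 5/32; Zuhair 5/96

Amira, as surviving spouse, takes 3/8.
The remaining 5/8 passes to Dalia's descendants per stirpes.
The 5/8 is divided into 4 equal shares of 5/32 among Widad, Layth, Hamid, Fahad.
Widad is living and takes 5/32.
Layth predeceased; the 5/32 allotted to Layth's branch passes to Layth's issue by representation.
The 5/32 is divided into 2 equal shares of 5/64 among Ibtisam, Bashir.
Ibtisam is living and takes 5/64.
Bashir is living and takes 5/64.
Hamid is living and takes 5/32.
Fahad predeceased; the 5/32 allotted to Fahad's branch passes to Fahad's issue by representation.
Maysoon's line is the sole branch at this level, so the full 5/32 passes to Maysoon's issue by representation.
The 5/32 is divided into 3 equal shares of 5/96 among Umar, Zuhair, Farouk.
Umar is living and takes 5/96.
Zuhair is living and takes 5/96.
Farouk is living and takes 5/96.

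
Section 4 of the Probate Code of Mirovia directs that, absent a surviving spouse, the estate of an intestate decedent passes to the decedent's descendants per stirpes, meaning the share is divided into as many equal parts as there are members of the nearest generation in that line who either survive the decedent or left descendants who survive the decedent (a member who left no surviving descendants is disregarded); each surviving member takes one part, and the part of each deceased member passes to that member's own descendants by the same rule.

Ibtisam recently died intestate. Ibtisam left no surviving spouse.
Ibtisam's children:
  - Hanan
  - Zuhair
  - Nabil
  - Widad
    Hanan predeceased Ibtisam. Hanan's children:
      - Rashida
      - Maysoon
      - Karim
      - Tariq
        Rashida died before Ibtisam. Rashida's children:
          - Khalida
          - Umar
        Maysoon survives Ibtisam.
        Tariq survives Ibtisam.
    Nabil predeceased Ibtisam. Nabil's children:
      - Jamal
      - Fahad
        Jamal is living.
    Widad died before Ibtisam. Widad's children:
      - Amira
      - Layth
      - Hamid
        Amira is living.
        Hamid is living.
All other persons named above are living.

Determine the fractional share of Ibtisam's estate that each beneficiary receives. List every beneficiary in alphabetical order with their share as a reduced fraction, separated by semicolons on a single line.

There is no surviving spouse, so the entire estate passes to Ibtisam's descendants per stirpes.
The estate is divided into 4 equal shares of 1/4 among Hanan, Zuhair, Nabil, Widad.
Hanan predeceased; the 1/4 allotted to Hanan's branch passes to Hanan's issue by representation.
The 1/4 is divided into 4 equal shares of 1/16 among Rashida, Maysoon, Karim, Tariq.
Rashida predeceased; the 1/16 allotted to Rashida's branch passes to Rashida's issue by representation.
The 1/16 is divided into 2 equal shares of 1/32 among Khalida, Umar.
Khalida is living and takes 1/32.
Umar is living and takes 1/32.
Maysoon is living and takes 1/16.
Karim is living and takes 1/16.
Tariq is living and takes 1/16.
Zuhair is living and takes 1/4.
Nabil predeceased; the 1/4 allotted to Nabil's branch passes to Nabil's issue by representation.
The 1/4 is divided into 2 equal shares of 1/8 among Jamal, Fahad.
Jamal is living and takes 1/8.
Fahad is living and takes 1/8.
Widad predeceased; the 1/4 allotted to Widad's branch passes to Widad's issue by representation.
The 1/4 is divided into 3 equal shares of 1/12 among Amira, Layth, Hamid.
Amira is living and takes 1/12.
Layth is living and takes 1/12.
Hamid is living and takes 1/12.

Amira 1/12; Fahad 1/8; Hamid 1/12; Jamal 1/8; Karim 1/16; Khalida 1/32; Layth 1/12; Maysoon 1/16; Tariq 1/16; Umar 1/32; Zuhair 1/4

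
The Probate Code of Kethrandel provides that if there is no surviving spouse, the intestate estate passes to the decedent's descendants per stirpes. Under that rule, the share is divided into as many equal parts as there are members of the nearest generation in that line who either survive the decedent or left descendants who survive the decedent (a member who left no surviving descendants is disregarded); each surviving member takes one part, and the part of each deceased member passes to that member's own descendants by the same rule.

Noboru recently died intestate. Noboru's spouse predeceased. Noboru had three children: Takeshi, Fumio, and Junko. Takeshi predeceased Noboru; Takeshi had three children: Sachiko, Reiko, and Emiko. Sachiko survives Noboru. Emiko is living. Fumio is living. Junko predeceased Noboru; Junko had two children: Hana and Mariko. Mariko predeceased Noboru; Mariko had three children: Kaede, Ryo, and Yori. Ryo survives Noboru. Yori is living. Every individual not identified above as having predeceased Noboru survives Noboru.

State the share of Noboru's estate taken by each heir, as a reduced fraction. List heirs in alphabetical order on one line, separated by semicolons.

Emiko 1/9; Fumio 1/3; Hana 1/6; Kaede 1/18; Reiko 1/9; Ryo 1/18; Sachiko 1/9; Yori 1/18

There is no surviving spouse, so the entire estate passes to Noboru's descendants per stirpes.
The estate is divided into 3 equal shares of 1/3 among Takeshi, Fumio, Junko.
Takeshi predeceased; the 1/3 allotted to Takeshi's branch passes to Takeshi's issue by representation.
The 1/3 is divided into 3 equal shares of 1/9 among Sachiko, Reiko, Emiko.
Sachiko is living and takes 1/9.
Reiko is living and takes 1/9.
Emiko is living and takes 1/9.
Fumio is living and takes 1/3.
Junko predeceased; the 1/3 allotted to Junko's branch passes to Junko's issue by representation.
The 1/3 is divided into 2 equal shares of 1/6 among Hana, Mariko.
Hana is living and takes 1/6.
Mariko predeceased; the 1/6 allotted to Mariko's branch passes to Mariko's issue by representation.
The 1/6 is divided into 3 equal shares of 1/18 among Kaede, Ryo, Yori.
Kaede is living and takes 1/18.
Ryo is living and takes 1/18.
Yori is living and takes 1/18.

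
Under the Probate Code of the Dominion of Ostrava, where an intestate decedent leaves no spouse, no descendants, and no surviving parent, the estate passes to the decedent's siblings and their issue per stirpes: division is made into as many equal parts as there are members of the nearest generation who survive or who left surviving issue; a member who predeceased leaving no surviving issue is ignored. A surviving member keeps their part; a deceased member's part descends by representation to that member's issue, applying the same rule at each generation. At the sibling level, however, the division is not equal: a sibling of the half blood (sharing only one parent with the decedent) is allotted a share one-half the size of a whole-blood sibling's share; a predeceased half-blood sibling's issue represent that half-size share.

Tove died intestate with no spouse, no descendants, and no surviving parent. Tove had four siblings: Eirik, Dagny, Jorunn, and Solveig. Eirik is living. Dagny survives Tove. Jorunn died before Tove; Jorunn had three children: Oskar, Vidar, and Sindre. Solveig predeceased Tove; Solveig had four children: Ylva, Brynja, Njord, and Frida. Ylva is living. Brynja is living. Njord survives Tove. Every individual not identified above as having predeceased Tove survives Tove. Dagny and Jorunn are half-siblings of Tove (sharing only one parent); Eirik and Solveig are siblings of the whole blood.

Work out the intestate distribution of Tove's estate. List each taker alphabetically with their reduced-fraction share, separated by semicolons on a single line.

Brynja 1/12; Dagny 1/6; Eirik 1/3; Frida 1/12; Njord 1/12; Oskar 1/18; Sindre 1/18; Vidar 1/18; Ylva 1/12

No spouse, descendants, or parent survives, so the estate passes to Tove's siblings per stirpes.
Half-blood siblings count for one-half the weight of whole-blood siblings at the initial division.
Dividing 1 in proportion to weights (total weight 3): Eirik (weight 1) → 1/3; Dagny (weight 1/2) → 1/6; Jorunn (weight 1/2) → 1/6; Solveig (weight 1) → 1/3.
Eirik is living and takes 1/3.
Dagny is living and takes 1/6.
Jorunn predeceased; the 1/6 allotted to Jorunn's branch passes to Jorunn's issue by representation.
The 1/6 is divided into 3 equal shares of 1/18 among Oskar, Vidar, Sindre.
Oskar is living and takes 1/18.
Vidar is living and takes 1/18.
Sindre is living and takes 1/18.
Solveig predeceased; the 1/3 allotted to Solveig's branch passes to Solveig's issue by representation.
The 1/3 is divided into 4 equal shares of 1/12 among Ylva, Brynja, Njord, Frida.
Ylva is living and takes 1/12.
Brynja is living and takes 1/12.
Njord is living and takes 1/12.
Frida is living and takes 1/12.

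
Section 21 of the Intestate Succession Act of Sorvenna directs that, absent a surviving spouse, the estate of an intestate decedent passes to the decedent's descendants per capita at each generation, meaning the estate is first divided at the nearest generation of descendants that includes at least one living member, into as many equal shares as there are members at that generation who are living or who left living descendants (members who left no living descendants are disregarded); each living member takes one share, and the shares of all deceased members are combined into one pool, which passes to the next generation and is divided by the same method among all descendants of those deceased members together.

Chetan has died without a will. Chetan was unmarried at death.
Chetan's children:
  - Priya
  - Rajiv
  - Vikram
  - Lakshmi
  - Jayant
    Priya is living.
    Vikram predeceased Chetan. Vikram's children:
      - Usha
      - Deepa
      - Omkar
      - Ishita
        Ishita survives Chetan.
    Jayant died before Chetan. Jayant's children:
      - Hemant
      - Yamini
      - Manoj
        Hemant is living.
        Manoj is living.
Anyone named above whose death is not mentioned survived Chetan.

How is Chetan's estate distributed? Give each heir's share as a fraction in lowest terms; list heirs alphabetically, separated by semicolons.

Deepa 2/35; Hemant 2/35; Ishita 2/35; Lakshmi 1/5; Manoj 2/35; Omkar 2/35; Priya 1/5; Rajiv 1/5; Usha 2/35; Yamini 2/35

There is no surviving spouse, so the entire estate passes to Chetan's descendants per capita at each generation.
At generation 1 (Priya, Rajiv, Vikram, Lakshmi, Jayant) there are 5 shares of (1)/5 = 1/5 each.
Living: Priya, Rajiv, and Lakshmi — each takes 1/5.
Deceased: Vikram and Jayant. Their combined 2/5 is pooled and carried to generation 2.
At generation 2 (Usha, Deepa, Omkar, Ishita, Hemant, Yamini, Manoj) there are 7 shares of (2/5)/7 = 2/35 each.
Living: Usha, Deepa, Omkar, Ishita, Hemant, Yamini, and Manoj — each takes 2/35.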